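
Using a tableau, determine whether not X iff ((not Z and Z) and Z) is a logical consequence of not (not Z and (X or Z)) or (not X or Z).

No

Initial set: {T (not (not Z and (X or Z)) or (not X or Z)); F (not X iff ((not Z and Z) and Z))}.
T (not (not Z and (X or Z)) or (not X or Z)): β-rule — branch into T not (not Z and (X or Z))  //  T (not X or Z).
  branch 1 (add T not (not Z and (X or Z))):
    F (not X iff ((not Z and Z) and Z)): β-rule — branch into T not X, F ((not Z and Z) and Z)  //  F not X, T ((not Z and Z) and Z).
      branch 1.1 (add T not X, F ((not Z and Z) and Z)):
        T not (not Z and (X or Z)): β-rule — branch into F not Z  //  F (X or Z).
          branch 1.1.1 (add F not Z):
            F ((not Z and Z) and Z): β-rule — branch into F (not Z and Z)  //  F Z.
              branch 1.1.1.1 (add F (not Z and Z)):
                F (not Z and Z): β-rule — branch into F not Z  //  F Z.
                  branch 1.1.1.1.1 (add F not Z):
                    ○ open, literals {X=F, Z=T}.
                  branch 1.1.1.1.2 (add F Z):
                    × closes — contains both Z and not Z.
              branch 1.1.1.2 (add F Z):
                × closes — contains both Z and not Z.
          branch 1.1.2 (add F (X or Z)):
            F (X or Z): α-rule — add F X, F Z.
            F ((not Z and Z) and Z): β-rule — branch into F (not Z and Z)  //  F Z.
              branch 1.1.2.1 (add F (not Z and Z)):
                F (not Z and Z): β-rule — branch into F not Z  //  F Z.
                  branch 1.1.2.1.1 (add F not Z):
                    × closes — contains both Z and not Z.
                  branch 1.1.2.1.2 (add F Z):
                    ○ open, literals {X=F, Z=F}.
              branch 1.1.2.2 (add F Z):
                ○ open, literals {X=F, Z=F}.
      branch 1.2 (add F not X, T ((not Z and Z) and Z)):
        T ((not Z and Z) and Z): α-rule — add T (not Z and Z), T Z.
        T (not Z and Z): α-rule — add T not Z, T Z.
        × closes — contains both Z and not Z.
  branch 2 (add T (not X or Z)):
    F (not X iff ((not Z and Z) and Z)): β-rule — branch into T not X, F ((not Z and Z) and Z)  //  F not X, T ((not Z and Z) and Z).
      branch 2.1 (add T not X, F ((not Z and Z) and Z)):
        T (not X or Z): β-rule — branch into T not X  //  T Z.
          branch 2.1.1 (add T not X):
            F ((not Z and Z) and Z): β-rule — branch into F (not Z and Z)  //  F Z.
              branch 2.1.1.1 (add F (not Z and Z)):
                F (not Z and Z): β-rule — branch into F not Z  //  F Z.
                  branch 2.1.1.1.1 (add F not Z):
                    ○ open, literals {X=F, Z=T}.
                  branch 2.1.1.1.2 (add F Z):
                    ○ open, literals {X=F, Z=F}.
              branch 2.1.1.2 (add F Z):
                ○ open, literals {X=F, Z=F}.
          branch 2.1.2 (add T Z):
            F ((not Z and Z) and Z): β-rule — branch into F (not Z and Z)  //  F Z.
              branch 2.1.2.1 (add F (not Z and Z)):
                F (not Z and Z): β-rule — branch into F not Z  //  F Z.
                  branch 2.1.2.1.1 (add F not Z):
                    ○ open, literals {X=F, Z=T}.
                  branch 2.1.2.1.2 (add F Z):
                    × closes — contains both Z and not Z.
              branch 2.1.2.2 (add F Z):
                × closes — contains both Z and not Z.
      branch 2.2 (add F not X, T ((not Z and Z) and Z)):
        T ((not Z and Z) and Z): α-rule — add T (not Z and Z), T Z.
        T (not Z and Z): α-rule — add T not Z, T Z.
        × closes — contains both Z and not Z.
7 branches closed, 7 open.
An open branch gives a countermodel: X=F, Z=T (unmentioned atoms arbitrary); the premises hold there but the conclusion fails.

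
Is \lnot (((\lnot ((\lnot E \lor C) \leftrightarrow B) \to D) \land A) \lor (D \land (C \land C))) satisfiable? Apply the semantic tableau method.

Satisfiable

Initial set: {\lnot (((\lnot ((\lnot E \lor C) \leftrightarrow B) \to D) \land A) \lor (D \land (C \land C)))}.
\lnot (((\lnot ((\lnot E \lor C) \leftrightarrow B) \to D) \land A) \lor (D \land (C \land C))): α-rule — add \lnot ((\lnot ((\lnot E \lor C) \leftrightarrow B) \to D) \land A), \lnot (D \land (C \land C)).
\lnot ((\lnot ((\lnot E \lor C) \leftrightarrow B) \to D) \land A): β-rule — branch into \lnot (\lnot ((\lnot E \lor C) \leftrightarrow B) \to D)  //  \lnot A.
  branch 1 (add \lnot (\lnot ((\lnot E \lor C) \leftrightarrow B) \to D)):
    \lnot (\lnot ((\lnot E \lor C) \leftrightarrow B) \to D): α-rule — add \lnot ((\lnot E \lor C) \leftrightarrow B), \lnot D.
    \lnot (D \land (C \land C)): β-rule — branch into \lnot D  //  \lnot (C \land C).
      branch 1.1 (add \lnot D):
        \lnot ((\lnot E \lor C) \leftrightarrow B): β-rule — branch into (\lnot E \lor C), \lnot B  //  \lnot (\lnot E \lor C), B.
          branch 1.1.1 (add (\lnot E \lor C), \lnot B):
            (\lnot E \lor C): β-rule — branch into \lnot E  //  C.
              branch 1.1.1.1 (add \lnot E):
                ○ open, literals {B=0, D=0, E=0}.
              branch 1.1.1.2 (add C):
                ○ open, literals {B=0, C=1, D=0}.
          branch 1.1.2 (add \lnot (\lnot E \lor C), B):
            \lnot (\lnot E \lor C): α-rule — add \lnot \lnot E, \lnot C.
            ○ open, literals {B=1, C=0, D=0, E=1}.
      branch 1.2 (add \lnot (C \land C)):
        \lnot ((\lnot E \lor C) \leftrightarrow B): β-rule — branch into (\lnot E \lor C), \lnot B  //  \lnot (\lnot E \lor C), B.
          branch 1.2.1 (add (\lnot E \lor C), \lnot B):
            \lnot (C \land C): β-rule — branch into \lnot C  //  \lnot C.
              branch 1.2.1.1 (add \lnot C):
                (\lnot E \lor C): β-rule — branch into \lnot E  //  C.
                  branch 1.2.1.1.1 (add \lnot E):
                    ○ open, literals {B=0, C=0, D=0, E=0}.
                  branch 1.2.1.1.2 (add C):
                    × closes — contains both C and \lnot C.
              branch 1.2.1.2 (add \lnot C):
                (\lnot E \lor C): β-rule — branch into \lnot E  //  C.
                  branch 1.2.1.2.1 (add \lnot E):
                    ○ open, literals {B=0, C=0, D=0, E=0}.
                  branch 1.2.1.2.2 (add C):
                    × closes — contains both C and \lnot C.
          branch 1.2.2 (add \lnot (\lnot E \lor C), B):
            \lnot (\lnot E \lor C): α-rule — add \lnot \lnot E, \lnot C.
            \lnot (C \land C): β-rule — branch into \lnot C  //  \lnot C.
              branch 1.2.2.1 (add \lnot C):
                ○ open, literals {B=1, C=0, D=0, E=1}.
              branch 1.2.2.2 (add \lnot C):
                ○ open, literals {B=1, C=0, D=0, E=1}.
  branch 2 (add \lnot A):
    \lnot (D \land (C \land C)): β-rule — branch into \lnot D  //  \lnot (C \land C).
      branch 2.1 (add \lnot D):
        ○ open, literals {A=0, D=0}.
      branch 2.2 (add \lnot (C \land C)):
        \lnot (C \land C): β-rule — branch into \lnot C  //  \lnot C.
          branch 2.2.1 (add \lnot C):
            ○ open, literals {A=0, C=0}.
          branch 2.2.2 (add \lnot C):
            ○ open, literals {A=0, C=0}.
2 branches closed, 10 open.
An open branch gives a satisfying assignment: B=0, D=0, E=0.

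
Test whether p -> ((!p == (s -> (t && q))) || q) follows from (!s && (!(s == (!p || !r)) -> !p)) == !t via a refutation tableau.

No

Initial set: {T ((!s && (!(s == (!p || !r)) -> !p)) == !t); F (p -> ((!p == (s -> (t && q))) || q))}.
F (p -> ((!p == (s -> (t && q))) || q)): α-rule — add T p, F ((!p == (s -> (t && q))) || q).
F ((!p == (s -> (t && q))) || q): α-rule — add F (!p == (s -> (t && q))), F q.
T ((!s && (!(s == (!p || !r)) -> !p)) == !t): β-rule — branch into T (!s && (!(s == (!p || !r)) -> !p)), T !t  //  F (!s && (!(s == (!p || !r)) -> !p)), F !t.
  branch 1 (add T (!s && (!(s == (!p || !r)) -> !p)), T !t):
    T (!s && (!(s == (!p || !r)) -> !p)): α-rule — add T !s, T (!(s == (!p || !r)) -> !p).
    F (!p == (s -> (t && q))): β-rule — branch into T !p, F (s -> (t && q))  //  F !p, T (s -> (t && q)).
      branch 1.1 (add T !p, F (s -> (t && q))):
        × closes — contains both p and !p.
      branch 1.2 (add F !p, T (s -> (t && q))):
        T (!(s == (!p || !r)) -> !p): β-rule — branch into F !(s == (!p || !r))  //  T !p.
          branch 1.2.1 (add F !(s == (!p || !r))):
            T (s -> (t && q)): β-rule — branch into F s  //  T (t && q).
              branch 1.2.1.1 (add F s):
                F !(s == (!p || !r)): β-rule — branch into T s, T (!p || !r)  //  F s, F (!p || !r).
                  branch 1.2.1.1.1 (add T s, T (!p || !r)):
                    × closes — contains both s and !s.
                  branch 1.2.1.1.2 (add F s, F (!p || !r)):
                    F (!p || !r): α-rule — add F !p, F !r.
                    ○ open, literals {p=1, q=0, r=1, s=0, t=0}.
              branch 1.2.1.2 (add T (t && q)):
                T (t && q): α-rule — add T t, T q.
                × closes — contains both t and !t.
          branch 1.2.2 (add T !p):
            × closes — contains both p and !p.
  branch 2 (add F (!s && (!(s == (!p || !r)) -> !p)), F !t):
    F (!p == (s -> (t && q))): β-rule — branch into T !p, F (s -> (t && q))  //  F !p, T (s -> (t && q)).
      branch 2.1 (add T !p, F (s -> (t && q))):
        × closes — contains both p and !p.
      branch 2.2 (add F !p, T (s -> (t && q))):
        F (!s && (!(s == (!p || !r)) -> !p)): β-rule — branch into F !s  //  F (!(s == (!p || !r)) -> !p).
          branch 2.2.1 (add F !s):
            T (s -> (t && q)): β-rule — branch into F s  //  T (t && q).
              branch 2.2.1.1 (add F s):
                × closes — contains both s and !s.
              branch 2.2.1.2 (add T (t && q)):
                T (t && q): α-rule — add T t, T q.
                × closes — contains both q and !q.
          branch 2.2.2 (add F (!(s == (!p || !r)) -> !p)):
            F (!(s == (!p || !r)) -> !p): α-rule — add T !(s == (!p || !r)), F !p.
            T (s -> (t && q)): β-rule — branch into F s  //  T (t && q).
              branch 2.2.2.1 (add F s):
                T !(s == (!p || !r)): β-rule — branch into T s, F (!p || !r)  //  F s, T (!p || !r).
                  branch 2.2.2.1.1 (add T s, F (!p || !r)):
                    × closes — contains both s and !s.
                  branch 2.2.2.1.2 (add F s, T (!p || !r)):
                    T (!p || !r): β-rule — branch into T !p  //  T !r.
                      branch 2.2.2.1.2.1 (add T !p):
                        × closes — contains both p and !p.
                      branch 2.2.2.1.2.2 (add T !r):
                        ○ open, literals {p=1, q=0, r=0, s=0, t=1}.
              branch 2.2.2.2 (add T (t && q)):
                T (t && q): α-rule — add T t, T q.
                × closes — contains both q and !q.
10 branches closed, 2 open.
An open branch gives a countermodel: p=1, q=0, r=1, s=0, t=0 (unmentioned atoms arbitrary); the premises hold there but the conclusion fails.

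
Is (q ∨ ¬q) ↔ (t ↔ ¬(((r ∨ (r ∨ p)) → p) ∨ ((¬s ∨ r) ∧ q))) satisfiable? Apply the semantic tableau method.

Satisfiable

Initial set: {T ((q ∨ ¬q) ↔ (t ↔ ¬(((r ∨ (r ∨ p)) → p) ∨ ((¬s ∨ r) ∧ q))))}.
T ((q ∨ ¬q) ↔ (t ↔ ¬(((r ∨ (r ∨ p)) → p) ∨ ((¬s ∨ r) ∧ q)))): β-rule — branch into T (q ∨ ¬q), T (t ↔ ¬(((r ∨ (r ∨ p)) → p) ∨ ((¬s ∨ r) ∧ q)))  //  F (q ∨ ¬q), F (t ↔ ¬(((r ∨ (r ∨ p)) → p) ∨ ((¬s ∨ r) ∧ q))).
  branch 1 (add T (q ∨ ¬q), T (t ↔ ¬(((r ∨ (r ∨ p)) → p) ∨ ((¬s ∨ r) ∧ q)))):
    T (q ∨ ¬q): β-rule — branch into T q  //  T ¬q.
      branch 1.1 (add T q):
        T (t ↔ ¬(((r ∨ (r ∨ p)) → p) ∨ ((¬s ∨ r) ∧ q))): β-rule — branch into T t, T ¬(((r ∨ (r ∨ p)) → p) ∨ ((¬s ∨ r) ∧ q))  //  F t, F ¬(((r ∨ (r ∨ p)) → p) ∨ ((¬s ∨ r) ∧ q)).
          branch 1.1.1 (add T t, T ¬(((r ∨ (r ∨ p)) → p) ∨ ((¬s ∨ r) ∧ q))):
            T ¬(((r ∨ (r ∨ p)) → p) ∨ ((¬s ∨ r) ∧ q)): α-rule — add F ((r ∨ (r ∨ p)) → p), F ((¬s ∨ r) ∧ q).
            F ((r ∨ (r ∨ p)) → p): α-rule — add T (r ∨ (r ∨ p)), F p.
            F ((¬s ∨ r) ∧ q): β-rule — branch into F (¬s ∨ r)  //  F q.
              branch 1.1.1.1 (add F (¬s ∨ r)):
                F (¬s ∨ r): α-rule — add F ¬s, F r.
                T (r ∨ (r ∨ p)): β-rule — branch into T r  //  T (r ∨ p).
                  branch 1.1.1.1.1 (add T r):
                    × closes — contains both r and ¬r.
                  branch 1.1.1.1.2 (add T (r ∨ p)):
                    T (r ∨ p): β-rule — branch into T r  //  T p.
                      branch 1.1.1.1.2.1 (add T r):
                        × closes — contains both r and ¬r.
                      branch 1.1.1.1.2.2 (add T p):
                        × closes — contains both p and ¬p.
              branch 1.1.1.2 (add F q):
                × closes — contains both q and ¬q.
          branch 1.1.2 (add F t, F ¬(((r ∨ (r ∨ p)) → p) ∨ ((¬s ∨ r) ∧ q))):
            F ¬(((r ∨ (r ∨ p)) → p) ∨ ((¬s ∨ r) ∧ q)): β-rule — branch into T ((r ∨ (r ∨ p)) → p)  //  T ((¬s ∨ r) ∧ q).
              branch 1.1.2.1 (add T ((r ∨ (r ∨ p)) → p)):
                T ((r ∨ (r ∨ p)) → p): β-rule — branch into F (r ∨ (r ∨ p))  //  T p.
                  branch 1.1.2.1.1 (add F (r ∨ (r ∨ p))):
                    F (r ∨ (r ∨ p)): α-rule — add F r, F (r ∨ p).
                    F (r ∨ p): α-rule — add F r, F p.
                    ○ open, literals {p=0, q=1, r=0, t=0}.
                  branch 1.1.2.1.2 (add T p):
                    ○ open, literals {p=1, q=1, t=0}.
              branch 1.1.2.2 (add T ((¬s ∨ r) ∧ q)):
                T ((¬s ∨ r) ∧ q): α-rule — add T (¬s ∨ r), T q.
                T (¬s ∨ r): β-rule — branch into T ¬s  //  T r.
                  branch 1.1.2.2.1 (add T ¬s):
                    ○ open, literals {q=1, s=0, t=0}.
                  branch 1.1.2.2.2 (add T r):
                    ○ open, literals {q=1, r=1, t=0}.
      branch 1.2 (add T ¬q):
        T (t ↔ ¬(((r ∨ (r ∨ p)) → p) ∨ ((¬s ∨ r) ∧ q))): β-rule — branch into T t, T ¬(((r ∨ (r ∨ p)) → p) ∨ ((¬s ∨ r) ∧ q))  //  F t, F ¬(((r ∨ (r ∨ p)) → p) ∨ ((¬s ∨ r) ∧ q)).
          branch 1.2.1 (add T t, T ¬(((r ∨ (r ∨ p)) → p) ∨ ((¬s ∨ r) ∧ q))):
            T ¬(((r ∨ (r ∨ p)) → p) ∨ ((¬s ∨ r) ∧ q)): α-rule — add F ((r ∨ (r ∨ p)) → p), F ((¬s ∨ r) ∧ q).
            F ((r ∨ (r ∨ p)) → p): α-rule — add T (r ∨ (r ∨ p)), F p.
            F ((¬s ∨ r) ∧ q): β-rule — branch into F (¬s ∨ r)  //  F q.
              branch 1.2.1.1 (add F (¬s ∨ r)):
                F (¬s ∨ r): α-rule — add F ¬s, F r.
                T (r ∨ (r ∨ p)): β-rule — branch into T r  //  T (r ∨ p).
                  branch 1.2.1.1.1 (add T r):
                    × closes — contains both r and ¬r.
                  branch 1.2.1.1.2 (add T (r ∨ p)):
                    T (r ∨ p): β-rule — branch into T r  //  T p.
                      branch 1.2.1.1.2.1 (add T r):
                        × closes — contains both r and ¬r.
                      branch 1.2.1.1.2.2 (add T p):
                        × closes — contains both p and ¬p.
              branch 1.2.1.2 (add F q):
                T (r ∨ (r ∨ p)): β-rule — branch into T r  //  T (r ∨ p).
                  branch 1.2.1.2.1 (add T r):
                    ○ open, literals {p=0, q=0, r=1, t=1}.
                  branch 1.2.1.2.2 (add T (r ∨ p)):
                    T (r ∨ p): β-rule — branch into T r  //  T p.
                      branch 1.2.1.2.2.1 (add T r):
                        ○ open, literals {p=0, q=0, r=1, t=1}.
                      branch 1.2.1.2.2.2 (add T p):
                        × closes — contains both p and ¬p.
          branch 1.2.2 (add F t, F ¬(((r ∨ (r ∨ p)) → p) ∨ ((¬s ∨ r) ∧ q))):
            F ¬(((r ∨ (r ∨ p)) → p) ∨ ((¬s ∨ r) ∧ q)): β-rule — branch into T ((r ∨ (r ∨ p)) → p)  //  T ((¬s ∨ r) ∧ q).
              branch 1.2.2.1 (add T ((r ∨ (r ∨ p)) → p)):
                T ((r ∨ (r ∨ p)) → p): β-rule — branch into F (r ∨ (r ∨ p))  //  T p.
                  branch 1.2.2.1.1 (add F (r ∨ (r ∨ p))):
                    F (r ∨ (r ∨ p)): α-rule — add F r, F (r ∨ p).
                    F (r ∨ p): α-rule — add F r, F p.
                    ○ open, literals {p=0, q=0, r=0, t=0}.
                  branch 1.2.2.1.2 (add T p):
                    ○ open, literals {p=1, q=0, t=0}.
              branch 1.2.2.2 (add T ((¬s ∨ r) ∧ q)):
                T ((¬s ∨ r) ∧ q): α-rule — add T (¬s ∨ r), T q.
                × closes — contains both q and ¬q.
  branch 2 (add F (q ∨ ¬q), F (t ↔ ¬(((r ∨ (r ∨ p)) → p) ∨ ((¬s ∨ r) ∧ q)))):
    F (q ∨ ¬q): α-rule — add F q, F ¬q.
    × closes — contains both q and ¬q.
10 branches closed, 8 open.
An open branch gives a satisfying assignment: p=0, q=1, r=0, t=0.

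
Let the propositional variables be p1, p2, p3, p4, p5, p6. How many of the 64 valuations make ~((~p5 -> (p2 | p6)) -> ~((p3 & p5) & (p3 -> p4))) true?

8

Initial set: {~((~p5 -> (p2 | p6)) -> ~((p3 & p5) & (p3 -> p4)))}.
~((~p5 -> (p2 | p6)) -> ~((p3 & p5) & (p3 -> p4))): α-rule — add (~p5 -> (p2 | p6)), ~~((p3 & p5) & (p3 -> p4)).
~~((p3 & p5) & (p3 -> p4)): α-rule — add (p3 & p5), (p3 -> p4).
(p3 & p5): α-rule — add p3, p5.
(~p5 -> (p2 | p6)): β-rule — branch into ~~p5  //  (p2 | p6).
  branch 1 (add ~~p5):
    (p3 -> p4): β-rule — branch into ~p3  //  p4.
      branch 1.1 (add ~p3):
        × closes — contains both p3 and ~p3.
      branch 1.2 (add p4):
        ○ open, literals {p3=T, p4=T, p5=T}.
  branch 2 (add (p2 | p6)):
    (p3 -> p4): β-rule — branch into ~p3  //  p4.
      branch 2.1 (add ~p3):
        × closes — contains both p3 and ~p3.
      branch 2.2 (add p4):
        (p2 | p6): β-rule — branch into p2  //  p6.
          branch 2.2.1 (add p2):
            ○ open, literals {p2=T, p3=T, p4=T, p5=T}.
          branch 2.2.2 (add p6):
            ○ open, literals {p3=T, p4=T, p5=T, p6=T}.
2 branches closed, 3 open.
Each open branch fixes some atoms; the unmentioned ones are free. Counting distinct full assignments: branch {p3=T, p4=T, p5=T} (p1, p2, p6) contributes 8 new; branch {p2=T, p3=T, p4=T, p5=T} (p1, p6) contributes 0 new; branch {p3=T, p4=T, p5=T, p6=T} (p1, p2) contributes 0 new. Total: 8.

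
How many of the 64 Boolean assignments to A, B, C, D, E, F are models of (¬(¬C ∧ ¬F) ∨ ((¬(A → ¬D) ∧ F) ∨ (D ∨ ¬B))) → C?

36

Initial set: {((¬(¬C ∧ ¬F) ∨ ((¬(A → ¬D) ∧ F) ∨ (D ∨ ¬B))) → C)}.
((¬(¬C ∧ ¬F) ∨ ((¬(A → ¬D) ∧ F) ∨ (D ∨ ¬B))) → C): β-rule — branch into ¬(¬(¬C ∧ ¬F) ∨ ((¬(A → ¬D) ∧ F) ∨ (D ∨ ¬B)))  //  C.
  branch 1 (add ¬(¬(¬C ∧ ¬F) ∨ ((¬(A → ¬D) ∧ F) ∨ (D ∨ ¬B)))):
    ¬(¬(¬C ∧ ¬F) ∨ ((¬(A → ¬D) ∧ F) ∨ (D ∨ ¬B))): α-rule — add ¬¬(¬C ∧ ¬F), ¬((¬(A → ¬D) ∧ F) ∨ (D ∨ ¬B)).
    ¬¬(¬C ∧ ¬F): α-rule — add ¬C, ¬F.
    ¬((¬(A → ¬D) ∧ F) ∨ (D ∨ ¬B)): α-rule — add ¬(¬(A → ¬D) ∧ F), ¬(D ∨ ¬B).
    ¬(D ∨ ¬B): α-rule — add ¬D, ¬¬B.
    ¬(¬(A → ¬D) ∧ F): β-rule — branch into ¬¬(A → ¬D)  //  ¬F.
      branch 1.1 (add ¬¬(A → ¬D)):
        ¬¬(A → ¬D): β-rule — branch into ¬A  //  ¬D.
          branch 1.1.1 (add ¬A):
            ○ open, literals {A=F, B=T, C=F, D=F, F=F}.
          branch 1.1.2 (add ¬D):
            ○ open, literals {B=T, C=F, D=F, F=F}.
      branch 1.2 (add ¬F):
        ○ open, literals {B=T, C=F, D=F, F=F}.
  branch 2 (add C):
    ○ open, literals {C=T}.
0 branches closed, 4 open.
Each open branch fixes some atoms; the unmentioned ones are free. Counting distinct full assignments: branch {A=F, B=T, C=F, D=F, F=F} (E) contributes 2 new; branch {B=T, C=F, D=F, F=F} (A, E) contributes 2 new; branch {B=T, C=F, D=F, F=F} (A, E) contributes 0 new; branch {C=T} (A, B, D, E, F) contributes 32 new. Total: 36.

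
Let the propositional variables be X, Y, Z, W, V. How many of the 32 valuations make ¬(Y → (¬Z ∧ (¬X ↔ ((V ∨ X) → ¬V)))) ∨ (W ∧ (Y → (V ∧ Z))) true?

20

Initial set: {(¬(Y → (¬Z ∧ (¬X ↔ ((V ∨ X) → ¬V)))) ∨ (W ∧ (Y → (V ∧ Z))))}.
(¬(Y → (¬Z ∧ (¬X ↔ ((V ∨ X) → ¬V)))) ∨ (W ∧ (Y → (V ∧ Z)))): β-rule — branch into ¬(Y → (¬Z ∧ (¬X ↔ ((V ∨ X) → ¬V))))  //  (W ∧ (Y → (V ∧ Z))).
  branch 1 (add ¬(Y → (¬Z ∧ (¬X ↔ ((V ∨ X) → ¬V))))):
    ¬(Y → (¬Z ∧ (¬X ↔ ((V ∨ X) → ¬V)))): α-rule — add Y, ¬(¬Z ∧ (¬X ↔ ((V ∨ X) → ¬V))).
    ¬(¬Z ∧ (¬X ↔ ((V ∨ X) → ¬V))): β-rule — branch into ¬¬Z  //  ¬(¬X ↔ ((V ∨ X) → ¬V)).
      branch 1.1 (add ¬¬Z):
        ○ open, literals {Y=1, Z=1}.
      branch 1.2 (add ¬(¬X ↔ ((V ∨ X) → ¬V))):
        ¬(¬X ↔ ((V ∨ X) → ¬V)): β-rule — branch into ¬X, ¬((V ∨ X) → ¬V)  //  ¬¬X, ((V ∨ X) → ¬V).
          branch 1.2.1 (add ¬X, ¬((V ∨ X) → ¬V)):
            ¬((V ∨ X) → ¬V): α-rule — add (V ∨ X), ¬¬V.
            (V ∨ X): β-rule — branch into V  //  X.
              branch 1.2.1.1 (add V):
                ○ open, literals {V=1, X=0, Y=1}.
              branch 1.2.1.2 (add X):
                × closes — contains both X and ¬X.
          branch 1.2.2 (add ¬¬X, ((V ∨ X) → ¬V)):
            ((V ∨ X) → ¬V): β-rule — branch into ¬(V ∨ X)  //  ¬V.
              branch 1.2.2.1 (add ¬(V ∨ X)):
                ¬(V ∨ X): α-rule — add ¬V, ¬X.
                × closes — contains both X and ¬X.
              branch 1.2.2.2 (add ¬V):
                ○ open, literals {V=0, X=1, Y=1}.
  branch 2 (add (W ∧ (Y → (V ∧ Z)))):
    (W ∧ (Y → (V ∧ Z))): α-rule — add W, (Y → (V ∧ Z)).
    (Y → (V ∧ Z)): β-rule — branch into ¬Y  //  (V ∧ Z).
      branch 2.1 (add ¬Y):
        ○ open, literals {W=1, Y=0}.
      branch 2.2 (add (V ∧ Z)):
        (V ∧ Z): α-rule — add V, Z.
        ○ open, literals {V=1, W=1, Z=1}.
2 branches closed, 5 open.
Each open branch fixes some atoms; the unmentioned ones are free. Counting distinct full assignments: branch {Y=1, Z=1} (X, W, V) contributes 8 new; branch {V=1, X=0, Y=1} (Z, W) contributes 2 new; branch {V=0, X=1, Y=1} (Z, W) contributes 2 new; branch {W=1, Y=0} (X, Z, V) contributes 8 new; branch {V=1, W=1, Z=1} (X, Y) contributes 0 new. Total: 20.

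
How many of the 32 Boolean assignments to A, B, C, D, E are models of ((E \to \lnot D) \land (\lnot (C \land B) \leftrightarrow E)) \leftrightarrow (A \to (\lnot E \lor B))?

10

Initial set: {T (((E \to \lnot D) \land (\lnot (C \land B) \leftrightarrow E)) \leftrightarrow (A \to (\lnot E \lor B)))}.
T (((E \to \lnot D) \land (\lnot (C \land B) \leftrightarrow E)) \leftrightarrow (A \to (\lnot E \lor B))): β-rule — branch into T ((E \to \lnot D) \land (\lnot (C \land B) \leftrightarrow E)), T (A \to (\lnot E \lor B))  //  F ((E \to \lnot D) \land (\lnot (C \land B) \leftrightarrow E)), F (A \to (\lnot E \lor B)).
  branch 1 (add T ((E \to \lnot D) \land (\lnot (C \land B) \leftrightarrow E)), T (A \to (\lnot E \lor B))):
    T ((E \to \lnot D) \land (\lnot (C \land B) \leftrightarrow E)): α-rule — add T (E \to \lnot D), T (\lnot (C \land B) \leftrightarrow E).
    T (A \to (\lnot E \lor B)): β-rule — branch into F A  //  T (\lnot E \lor B).
      branch 1.1 (add F A):
        T (E \to \lnot D): β-rule — branch into F E  //  T \lnot D.
          branch 1.1.1 (add F E):
            T (\lnot (C \land B) \leftrightarrow E): β-rule — branch into T \lnot (C \land B), T E  //  F \lnot (C \land B), F E.
              branch 1.1.1.1 (add T \lnot (C \land B), T E):
                × closes — contains both E and \lnot E.
              branch 1.1.1.2 (add F \lnot (C \land B), F E):
                F \lnot (C \land B): α-rule — add T C, T B.
                ○ open, literals {A=false, B=true, C=true, E=false}.
          branch 1.1.2 (add T \lnot D):
            T (\lnot (C \land B) \leftrightarrow E): β-rule — branch into T \lnot (C \land B), T E  //  F \lnot (C \land B), F E.
              branch 1.1.2.1 (add T \lnot (C \land B), T E):
                T \lnot (C \land B): β-rule — branch into F C  //  F B.
                  branch 1.1.2.1.1 (add F C):
                    ○ open, literals {A=false, C=false, D=false, E=true}.
                  branch 1.1.2.1.2 (add F B):
                    ○ open, literals {A=false, B=false, D=false, E=true}.
              branch 1.1.2.2 (add F \lnot (C \land B), F E):
                F \lnot (C \land B): α-rule — add T C, T B.
                ○ open, literals {A=false, B=true, C=true, D=false, E=false}.
      branch 1.2 (add T (\lnot E \lor B)):
        T (E \to \lnot D): β-rule — branch into F E  //  T \lnot D.
          branch 1.2.1 (add F E):
            T (\lnot (C \land B) \leftrightarrow E): β-rule — branch into T \lnot (C \land B), T E  //  F \lnot (C \land B), F E.
              branch 1.2.1.1 (add T \lnot (C \land B), T E):
                × closes — contains both E and \lnot E.
              branch 1.2.1.2 (add F \lnot (C \land B), F E):
                F \lnot (C \land B): α-rule — add T C, T B.
                T (\lnot E \lor B): β-rule — branch into T \lnot E  //  T B.
                  branch 1.2.1.2.1 (add T \lnot E):
                    ○ open, literals {B=true, C=true, E=false}.
                  branch 1.2.1.2.2 (add T B):
                    ○ open, literals {B=true, C=true, E=false}.
          branch 1.2.2 (add T \lnot D):
            T (\lnot (C \land B) \leftrightarrow E): β-rule — branch into T \lnot (C \land B), T E  //  F \lnot (C \land B), F E.
              branch 1.2.2.1 (add T \lnot (C \land B), T E):
                T (\lnot E \lor B): β-rule — branch into T \lnot E  //  T B.
                  branch 1.2.2.1.1 (add T \lnot E):
                    × closes — contains both E and \lnot E.
                  branch 1.2.2.1.2 (add T B):
                    T \lnot (C \land B): β-rule — branch into F C  //  F B.
                      branch 1.2.2.1.2.1 (add F C):
                        ○ open, literals {B=true, C=false, D=false, E=true}.
                      branch 1.2.2.1.2.2 (add F B):
                        × closes — contains both B and \lnot B.
              branch 1.2.2.2 (add F \lnot (C \land B), F E):
                F \lnot (C \land B): α-rule — add T C, T B.
                T (\lnot E \lor B): β-rule — branch into T \lnot E  //  T B.
                  branch 1.2.2.2.1 (add T \lnot E):
                    ○ open, literals {B=true, C=true, D=false, E=false}.
                  branch 1.2.2.2.2 (add T B):
                    ○ open, literals {B=true, C=true, D=false, E=false}.
  branch 2 (add F ((E \to \lnot D) \land (\lnot (C \land B) \leftrightarrow E)), F (A \to (\lnot E \lor B))):
    F (A \to (\lnot E \lor B)): α-rule — add T A, F (\lnot E \lor B).
    F (\lnot E \lor B): α-rule — add F \lnot E, F B.
    F ((E \to \lnot D) \land (\lnot (C \land B) \leftrightarrow E)): β-rule — branch into F (E \to \lnot D)  //  F (\lnot (C \land B) \leftrightarrow E).
      branch 2.1 (add F (E \to \lnot D)):
        F (E \to \lnot D): α-rule — add T E, F \lnot D.
        ○ open, literals {A=true, B=false, D=true, E=true}.
      branch 2.2 (add F (\lnot (C \land B) \leftrightarrow E)):
        F (\lnot (C \land B) \leftrightarrow E): β-rule — branch into T \lnot (C \land B), F E  //  F \lnot (C \land B), T E.
          branch 2.2.1 (add T \lnot (C \land B), F E):
            × closes — contains both E and \lnot E.
          branch 2.2.2 (add F \lnot (C \land B), T E):
            F \lnot (C \land B): α-rule — add T C, T B.
            × closes — contains both B and \lnot B.
6 branches closed, 10 open.
Each open branch fixes some atoms; the unmentioned ones are free. Counting distinct full assignments: branch {A=false, B=true, C=true, E=false} (D) contributes 2 new; branch {A=false, C=false, D=false, E=true} (B) contributes 2 new; branch {A=false, B=false, D=false, E=true} (C) contributes 1 new; branch {A=false, B=true, C=true, D=false, E=false} (none free) contributes 0 new; branch {B=true, C=true, E=false} (A, D) contributes 2 new; branch {B=true, C=true, E=false} (A, D) contributes 0 new; branch {B=true, C=false, D=false, E=true} (A) contributes 1 new; branch {B=true, C=true, D=false, E=false} (A) contributes 0 new; branch {B=true, C=true, D=false, E=false} (A) contributes 0 new; branch {A=true, B=false, D=true, E=true} (C) contributes 2 new. Total: 10.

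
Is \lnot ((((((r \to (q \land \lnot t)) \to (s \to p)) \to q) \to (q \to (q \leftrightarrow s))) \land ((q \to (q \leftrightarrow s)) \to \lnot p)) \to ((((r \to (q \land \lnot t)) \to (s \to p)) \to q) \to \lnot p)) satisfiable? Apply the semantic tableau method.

Initial set: {\lnot ((((((r \to (q \land \lnot t)) \to (s \to p)) \to q) \to (q \to (q \leftrightarrow s))) \land ((q \to (q \leftrightarrow s)) \to \lnot p)) \to ((((r \to (q \land \lnot t)) \to (s \to p)) \to q) \to \lnot p))}.
\lnot ((((((r \to (q \land \lnot t)) \to (s \to p)) \to q) \to (q \to (q \leftrightarrow s))) \land ((q \to (q \leftrightarrow s)) \to \lnot p)) \to ((((r \to (q \land \lnot t)) \to (s \to p)) \to q) \to \lnot p)): α-rule — add (((((r \to (q \land \lnot t)) \to (s \to p)) \to q) \to (q \to (q \leftrightarrow s))) \land ((q \to (q \leftrightarrow s)) \to \lnot p)), \lnot ((((r \to (q \land \lnot t)) \to (s \to p)) \to q) \to \lnot p).
(((((r \to (q \land \lnot t)) \to (s \to p)) \to q) \to (q \to (q \leftrightarrow s))) \land ((q \to (q \leftrightarrow s)) \to \lnot p)): α-rule — add ((((r \to (q \land \lnot t)) \to (s \to p)) \to q) \to (q \to (q \leftrightarrow s))), ((q \to (q \leftrightarrow s)) \to \lnot p).
\lnot ((((r \to (q \land \lnot t)) \to (s \to p)) \to q) \to \lnot p): α-rule — add (((r \to (q \land \lnot t)) \to (s \to p)) \to q), \lnot \lnot p.
((((r \to (q \land \lnot t)) \to (s \to p)) \to q) \to (q \to (q \leftrightarrow s))): β-rule — branch into \lnot (((r \to (q \land \lnot t)) \to (s \to p)) \to q)  //  (q \to (q \leftrightarrow s)).
  branch 1 (add \lnot (((r \to (q \land \lnot t)) \to (s \to p)) \to q)):
    \lnot (((r \to (q \land \lnot t)) \to (s \to p)) \to q): α-rule — add ((r \to (q \land \lnot t)) \to (s \to p)), \lnot q.
    ((q \to (q \leftrightarrow s)) \to \lnot p): β-rule — branch into \lnot (q \to (q \leftrightarrow s))  //  \lnot p.
      branch 1.1 (add \lnot (q \to (q \leftrightarrow s))):
        \lnot (q \to (q \leftrightarrow s)): α-rule — add q, \lnot (q \leftrightarrow s).
        × closes — contains both q and \lnot q.
      branch 1.2 (add \lnot p):
        × closes — contains both p and \lnot p.
  branch 2 (add (q \to (q \leftrightarrow s))):
    ((q \to (q \leftrightarrow s)) \to \lnot p): β-rule — branch into \lnot (q \to (q \leftrightarrow s))  //  \lnot p.
      branch 2.1 (add \lnot (q \to (q \leftrightarrow s))):
        \lnot (q \to (q \leftrightarrow s)): α-rule — add q, \lnot (q \leftrightarrow s).
        (((r \to (q \land \lnot t)) \to (s \to p)) \to q): β-rule — branch into \lnot ((r \to (q \land \lnot t)) \to (s \to p))  //  q.
          branch 2.1.1 (add \lnot ((r \to (q \land \lnot t)) \to (s \to p))):
            \lnot ((r \to (q \land \lnot t)) \to (s \to p)): α-rule — add (r \to (q \land \lnot t)), \lnot (s \to p).
            \lnot (s \to p): α-rule — add s, \lnot p.
            × closes — contains both p and \lnot p.
          branch 2.1.2 (add q):
            (q \to (q \leftrightarrow s)): β-rule — branch into \lnot q  //  (q \leftrightarrow s).
              branch 2.1.2.1 (add \lnot q):
                × closes — contains both q and \lnot q.
              branch 2.1.2.2 (add (q \leftrightarrow s)):
                \lnot (q \leftrightarrow s): β-rule — branch into q, \lnot s  //  \lnot q, s.
                  branch 2.1.2.2.1 (add q, \lnot s):
                    (q \leftrightarrow s): β-rule — branch into q, s  //  \lnot q, \lnot s.
                      branch 2.1.2.2.1.1 (add q, s):
                        × closes — contains both s and \lnot s.
                      branch 2.1.2.2.1.2 (add \lnot q, \lnot s):
                        × closes — contains both q and \lnot q.
                  branch 2.1.2.2.2 (add \lnot q, s):
                    × closes — contains both q and \lnot q.
      branch 2.2 (add \lnot p):
        × closes — contains both p and \lnot p.
All 8 branches close.
Every branch closed; the formula is unsatisfiable.

Unsatisfiable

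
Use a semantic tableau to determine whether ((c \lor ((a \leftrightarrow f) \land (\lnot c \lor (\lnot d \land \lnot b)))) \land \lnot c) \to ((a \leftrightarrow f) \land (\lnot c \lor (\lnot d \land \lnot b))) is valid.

Valid

Assume the negation and expand:
Initial set: {\lnot (((c \lor ((a \leftrightarrow f) \land (\lnot c \lor (\lnot d \land \lnot b)))) \land \lnot c) \to ((a \leftrightarrow f) \land (\lnot c \lor (\lnot d \land \lnot b))))}.
\lnot (((c \lor ((a \leftrightarrow f) \land (\lnot c \lor (\lnot d \land \lnot b)))) \land \lnot c) \to ((a \leftrightarrow f) \land (\lnot c \lor (\lnot d \land \lnot b)))): α-rule — add ((c \lor ((a \leftrightarrow f) \land (\lnot c \lor (\lnot d \land \lnot b)))) \land \lnot c), \lnot ((a \leftrightarrow f) \land (\lnot c \lor (\lnot d \land \lnot b))).
((c \lor ((a \leftrightarrow f) \land (\lnot c \lor (\lnot d \land \lnot b)))) \land \lnot c): α-rule — add (c \lor ((a \leftrightarrow f) \land (\lnot c \lor (\lnot d \land \lnot b)))), \lnot c.
\lnot ((a \leftrightarrow f) \land (\lnot c \lor (\lnot d \land \lnot b))): β-rule — branch into \lnot (a \leftrightarrow f)  //  \lnot (\lnot c \lor (\lnot d \land \lnot b)).
  branch 1 (add \lnot (a \leftrightarrow f)):
    (c \lor ((a \leftrightarrow f) \land (\lnot c \lor (\lnot d \land \lnot b)))): β-rule — branch into c  //  ((a \leftrightarrow f) \land (\lnot c \lor (\lnot d \land \lnot b))).
      branch 1.1 (add c):
        × closes — contains both c and \lnot c.
      branch 1.2 (add ((a \leftrightarrow f) \land (\lnot c \lor (\lnot d \land \lnot b)))):
        ((a \leftrightarrow f) \land (\lnot c \lor (\lnot d \land \lnot b))): α-rule — add (a \leftrightarrow f), (\lnot c \lor (\lnot d \land \lnot b)).
        \lnot (a \leftrightarrow f): β-rule — branch into a, \lnot f  //  \lnot a, f.
          branch 1.2.1 (add a, \lnot f):
            (a \leftrightarrow f): β-rule — branch into a, f  //  \lnot a, \lnot f.
              branch 1.2.1.1 (add a, f):
                × closes — contains both f and \lnot f.
              branch 1.2.1.2 (add \lnot a, \lnot f):
                × closes — contains both a and \lnot a.
          branch 1.2.2 (add \lnot a, f):
            (a \leftrightarrow f): β-rule — branch into a, f  //  \lnot a, \lnot f.
              branch 1.2.2.1 (add a, f):
                × closes — contains both a and \lnot a.
              branch 1.2.2.2 (add \lnot a, \lnot f):
                × closes — contains both f and \lnot f.
  branch 2 (add \lnot (\lnot c \lor (\lnot d \land \lnot b))):
    \lnot (\lnot c \lor (\lnot d \land \lnot b)): α-rule — add \lnot \lnot c, \lnot (\lnot d \land \lnot b).
    × closes — contains both c and \lnot c.
All 6 branches close.
Every branch closed, so the negation is unsatisfiable and the formula is valid.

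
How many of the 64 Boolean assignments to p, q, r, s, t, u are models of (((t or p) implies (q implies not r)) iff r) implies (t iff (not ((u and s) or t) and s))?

53

Initial set: {((((t or p) implies (q implies not r)) iff r) implies (t iff (not ((u and s) or t) and s)))}.
((((t or p) implies (q implies not r)) iff r) implies (t iff (not ((u and s) or t) and s))): β-rule — branch into not (((t or p) implies (q implies not r)) iff r)  //  (t iff (not ((u and s) or t) and s)).
  branch 1 (add not (((t or p) implies (q implies not r)) iff r)):
    not (((t or p) implies (q implies not r)) iff r): β-rule — branch into ((t or p) implies (q implies not r)), not r  //  not ((t or p) implies (q implies not r)), r.
      branch 1.1 (add ((t or p) implies (q implies not r)), not r):
        ((t or p) implies (q implies not r)): β-rule — branch into not (t or p)  //  (q implies not r).
          branch 1.1.1 (add not (t or p)):
            not (t or p): α-rule — add not t, not p.
            ○ open, literals {p=false, r=false, t=false}.
          branch 1.1.2 (add (q implies not r)):
            (q implies not r): β-rule — branch into not q  //  not r.
              branch 1.1.2.1 (add not q):
                ○ open, literals {q=false, r=false}.
              branch 1.1.2.2 (add not r):
                ○ open, literals {r=false}.
      branch 1.2 (add not ((t or p) implies (q implies not r)), r):
        not ((t or p) implies (q implies not r)): α-rule — add (t or p), not (q implies not r).
        not (q implies not r): α-rule — add q, not not r.
        (t or p): β-rule — branch into t  //  p.
          branch 1.2.1 (add t):
            ○ open, literals {q=true, r=true, t=true}.
          branch 1.2.2 (add p):
            ○ open, literals {p=true, q=true, r=true}.
  branch 2 (add (t iff (not ((u and s) or t) and s))):
    (t iff (not ((u and s) or t) and s)): β-rule — branch into t, (not ((u and s) or t) and s)  //  not t, not (not ((u and s) or t) and s).
      branch 2.1 (add t, (not ((u and s) or t) and s)):
        (not ((u and s) or t) and s): α-rule — add not ((u and s) or t), s.
        not ((u and s) or t): α-rule — add not (u and s), not t.
        × closes — contains both t and not t.
      branch 2.2 (add not t, not (not ((u and s) or t) and s)):
        not (not ((u and s) or t) and s): β-rule — branch into not not ((u and s) or t)  //  not s.
          branch 2.2.1 (add not not ((u and s) or t)):
            not not ((u and s) or t): β-rule — branch into (u and s)  //  t.
              branch 2.2.1.1 (add (u and s)):
                (u and s): α-rule — add u, s.
                ○ open, literals {s=true, t=false, u=true}.
              branch 2.2.1.2 (add t):
                × closes — contains both t and not t.
          branch 2.2.2 (add not s):
            ○ open, literals {s=false, t=false}.
2 branches closed, 7 open.
Each open branch fixes some atoms; the unmentioned ones are free. Counting distinct full assignments: branch {p=false, r=false, t=false} (q, s, u) contributes 8 new; branch {q=false, r=false} (p, s, t, u) contributes 12 new; branch {r=false} (p, q, s, t, u) contributes 12 new; branch {q=true, r=true, t=true} (p, s, u) contributes 8 new; branch {p=true, q=true, r=true} (s, t, u) contributes 4 new; branch {s=true, t=false, u=true} (p, q, r) contributes 3 new; branch {s=false, t=false} (p, q, r, u) contributes 6 new. Total: 53.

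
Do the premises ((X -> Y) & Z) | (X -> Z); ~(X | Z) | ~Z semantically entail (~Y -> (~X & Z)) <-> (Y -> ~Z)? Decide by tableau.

No

Initial set: {T (((X -> Y) & Z) | (X -> Z)); T (~(X | Z) | ~Z); F ((~Y -> (~X & Z)) <-> (Y -> ~Z))}.
T (((X -> Y) & Z) | (X -> Z)): β-rule — branch into T ((X -> Y) & Z)  //  T (X -> Z).
  branch 1 (add T ((X -> Y) & Z)):
    T ((X -> Y) & Z): α-rule — add T (X -> Y), T Z.
    T (~(X | Z) | ~Z): β-rule — branch into T ~(X | Z)  //  T ~Z.
      branch 1.1 (add T ~(X | Z)):
        T ~(X | Z): α-rule — add F X, F Z.
        × closes — contains both Z and ~Z.
      branch 1.2 (add T ~Z):
        × closes — contains both Z and ~Z.
  branch 2 (add T (X -> Z)):
    T (~(X | Z) | ~Z): β-rule — branch into T ~(X | Z)  //  T ~Z.
      branch 2.1 (add T ~(X | Z)):
        T ~(X | Z): α-rule — add F X, F Z.
        F ((~Y -> (~X & Z)) <-> (Y -> ~Z)): β-rule — branch into T (~Y -> (~X & Z)), F (Y -> ~Z)  //  F (~Y -> (~X & Z)), T (Y -> ~Z).
          branch 2.1.1 (add T (~Y -> (~X & Z)), F (Y -> ~Z)):
            F (Y -> ~Z): α-rule — add T Y, F ~Z.
            × closes — contains both Z and ~Z.
          branch 2.1.2 (add F (~Y -> (~X & Z)), T (Y -> ~Z)):
            F (~Y -> (~X & Z)): α-rule — add T ~Y, F (~X & Z).
            T (X -> Z): β-rule — branch into F X  //  T Z.
              branch 2.1.2.1 (add F X):
                T (Y -> ~Z): β-rule — branch into F Y  //  T ~Z.
                  branch 2.1.2.1.1 (add F Y):
                    F (~X & Z): β-rule — branch into F ~X  //  F Z.
                      branch 2.1.2.1.1.1 (add F ~X):
                        × closes — contains both X and ~X.
                      branch 2.1.2.1.1.2 (add F Z):
                        ○ open, literals {X=false, Y=false, Z=false}.
                  branch 2.1.2.1.2 (add T ~Z):
                    F (~X & Z): β-rule — branch into F ~X  //  F Z.
                      branch 2.1.2.1.2.1 (add F ~X):
                        × closes — contains both X and ~X.
                      branch 2.1.2.1.2.2 (add F Z):
                        ○ open, literals {X=false, Y=false, Z=false}.
              branch 2.1.2.2 (add T Z):
                × closes — contains both Z and ~Z.
      branch 2.2 (add T ~Z):
        F ((~Y -> (~X & Z)) <-> (Y -> ~Z)): β-rule — branch into T (~Y -> (~X & Z)), F (Y -> ~Z)  //  F (~Y -> (~X & Z)), T (Y -> ~Z).
          branch 2.2.1 (add T (~Y -> (~X & Z)), F (Y -> ~Z)):
            F (Y -> ~Z): α-rule — add T Y, F ~Z.
            × closes — contains both Z and ~Z.
          branch 2.2.2 (add F (~Y -> (~X & Z)), T (Y -> ~Z)):
            F (~Y -> (~X & Z)): α-rule — add T ~Y, F (~X & Z).
            T (X -> Z): β-rule — branch into F X  //  T Z.
              branch 2.2.2.1 (add F X):
                T (Y -> ~Z): β-rule — branch into F Y  //  T ~Z.
                  branch 2.2.2.1.1 (add F Y):
                    F (~X & Z): β-rule — branch into F ~X  //  F Z.
                      branch 2.2.2.1.1.1 (add F ~X):
                        × closes — contains both X and ~X.
                      branch 2.2.2.1.1.2 (add F Z):
                        ○ open, literals {X=false, Y=false, Z=false}.
                  branch 2.2.2.1.2 (add T ~Z):
                    F (~X & Z): β-rule — branch into F ~X  //  F Z.
                      branch 2.2.2.1.2.1 (add F ~X):
                        × closes — contains both X and ~X.
                      branch 2.2.2.1.2.2 (add F Z):
                        ○ open, literals {X=false, Y=false, Z=false}.
              branch 2.2.2.2 (add T Z):
                × closes — contains both Z and ~Z.
10 branches closed, 4 open.
An open branch gives a countermodel: X=false, Y=false, Z=false (unmentioned atoms arbitrary); the premises hold there but the conclusion fails.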